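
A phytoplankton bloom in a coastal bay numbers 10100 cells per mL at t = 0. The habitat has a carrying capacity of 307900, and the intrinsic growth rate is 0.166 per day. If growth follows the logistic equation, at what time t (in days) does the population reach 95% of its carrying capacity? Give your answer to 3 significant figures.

38.1 days

A = (K − N₀)/N₀ = (307900 − 10100)/10100 = 29.485.
Solve 307900/(1 + 29.485·e^(−0.166t)) = 292505: 1 + 29.485·e^(−0.166t) = 1.0526, so e^(−0.166t) = 0.00178502.
−0.166·t = ln(0.00178502) = -6.3283, so t = 6.3283/0.166 = 38.122.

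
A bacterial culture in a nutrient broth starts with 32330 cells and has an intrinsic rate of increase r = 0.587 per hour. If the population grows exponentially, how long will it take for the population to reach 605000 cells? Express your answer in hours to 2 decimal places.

Set N₀·e^(rt) = 605000: e^(0.587·t) = 605000/32330 = 18.713.
0.587·t = ln(18.713) = 2.9292, so t = 2.9292/0.587 = 4.9902.

4.99 hours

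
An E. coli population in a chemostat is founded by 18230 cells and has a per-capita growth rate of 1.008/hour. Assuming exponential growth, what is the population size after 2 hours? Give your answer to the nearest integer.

136875 cells

N(t) = N₀·e^(rt) = 18230 × e^(1.008×2) = 18230 × e^2.016.
e^2.016 ≈ 7.5082, so N ≈ 18230 × 7.5082 = 136875.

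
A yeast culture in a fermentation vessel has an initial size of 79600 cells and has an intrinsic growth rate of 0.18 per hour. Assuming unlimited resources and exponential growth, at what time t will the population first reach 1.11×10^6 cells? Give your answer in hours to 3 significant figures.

14.6 hours

Set N₀·e^(rt) = 1.11×10^6: e^(0.18·t) = 1.11×10^6/79600 = 13.945.
0.18·t = ln(13.945) = 2.6351, so t = 2.6351/0.18 = 14.639.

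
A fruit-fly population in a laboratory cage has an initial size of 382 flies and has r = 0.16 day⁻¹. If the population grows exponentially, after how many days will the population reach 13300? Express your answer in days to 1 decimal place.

22.2 days

Set N₀·e^(rt) = 13300: e^(0.16·t) = 13300/382 = 34.817.
0.16·t = ln(34.817) = 3.5501, so t = 3.5501/0.16 = 22.188.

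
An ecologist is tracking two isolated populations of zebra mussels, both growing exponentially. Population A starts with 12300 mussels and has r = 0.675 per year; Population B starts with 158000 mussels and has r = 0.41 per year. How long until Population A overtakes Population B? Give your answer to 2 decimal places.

9.63 years

Set 12300·e^(0.675t) = 158000·e^(0.41t).
e^((0.675 − 0.41)t) = 158000/12300 → e^(0.265·t) = 12.846.
0.265·t = ln(12.846) = 2.553, so t = 2.553/0.265 = 9.6339.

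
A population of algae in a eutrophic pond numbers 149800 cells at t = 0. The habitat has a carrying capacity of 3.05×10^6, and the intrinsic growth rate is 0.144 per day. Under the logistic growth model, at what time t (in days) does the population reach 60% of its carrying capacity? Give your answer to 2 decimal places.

A = (K − N₀)/N₀ = (3.05×10^6 − 149800)/149800 = 19.36.
Solve 3.05×10^6/(1 + 19.36·e^(−0.144t)) = 1.83×10^6: 1 + 19.36·e^(−0.144t) = 1.6667, so e^(−0.144t) = 0.0344344.
−0.144·t = ln(0.0344344) = -3.3687, so t = 3.3687/0.144 = 23.394.

23.39 days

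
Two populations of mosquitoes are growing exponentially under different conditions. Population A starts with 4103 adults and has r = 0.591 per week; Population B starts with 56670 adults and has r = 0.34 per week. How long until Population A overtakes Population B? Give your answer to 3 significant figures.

Set 4103·e^(0.591t) = 56670·e^(0.34t).
e^((0.591 − 0.34)t) = 56670/4103 → e^(0.251·t) = 13.812.
0.251·t = ln(13.812) = 2.6255, so t = 2.6255/0.251 = 10.46.

10.5 weeks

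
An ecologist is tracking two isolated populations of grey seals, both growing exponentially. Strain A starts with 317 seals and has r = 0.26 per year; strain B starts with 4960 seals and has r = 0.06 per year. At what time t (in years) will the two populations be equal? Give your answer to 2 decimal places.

Set 317·e^(0.26t) = 4960·e^(0.06t).
e^((0.26 − 0.06)t) = 4960/317 → e^(0.2·t) = 15.647.
0.2·t = ln(15.647) = 2.7503, so t = 2.7503/0.2 = 13.751.

13.75 years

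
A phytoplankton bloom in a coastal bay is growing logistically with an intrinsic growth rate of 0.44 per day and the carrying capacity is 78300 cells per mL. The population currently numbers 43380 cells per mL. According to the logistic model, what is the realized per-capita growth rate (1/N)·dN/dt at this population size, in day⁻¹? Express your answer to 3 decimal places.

0.196 per day

(1/N)·dN/dt = r(1 − N/K) = 0.44 × (1 − 43380/78300).
= 0.44 × 0.44598 = 0.19623.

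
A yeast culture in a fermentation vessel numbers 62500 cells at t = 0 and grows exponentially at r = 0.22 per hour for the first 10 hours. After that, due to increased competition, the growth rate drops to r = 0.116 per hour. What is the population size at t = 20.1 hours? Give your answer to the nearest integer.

1820318 cells

Phase 1: N(10) = 62500·e^(0.22×10) = 62500·e^2.2 = 564063.
Phase 2 runs for 20.1 − 10 = 10.1 hours at r = 0.116.
N(20.1) = 564063·e^(0.116×10.1) = 564063·e^1.172 = 1.820318×10^6.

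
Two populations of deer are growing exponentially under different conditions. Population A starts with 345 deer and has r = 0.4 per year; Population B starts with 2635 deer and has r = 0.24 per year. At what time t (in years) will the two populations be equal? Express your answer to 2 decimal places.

12.71 years

Set 345·e^(0.4t) = 2635·e^(0.24t).
e^((0.4 − 0.24)t) = 2635/345 → e^(0.16·t) = 7.6377.
0.16·t = ln(7.6377) = 2.0331, so t = 2.0331/0.16 = 12.707.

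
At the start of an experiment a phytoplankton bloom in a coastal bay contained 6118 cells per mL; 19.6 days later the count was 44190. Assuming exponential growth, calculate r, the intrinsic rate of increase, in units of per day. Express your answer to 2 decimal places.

From N(t) = N₀·e^(rt): e^(r·19.6) = 44190/6118 = 7.2229.
r·19.6 = ln(7.2229) = 1.9773, so r = 1.9773/19.6 = 0.10088.

0.10 per day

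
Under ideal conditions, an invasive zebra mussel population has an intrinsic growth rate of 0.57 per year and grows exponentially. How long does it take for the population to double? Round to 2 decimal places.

1.22 years

Doubling time t_d = ln(2)/r = 0.6931/0.57 = 1.216.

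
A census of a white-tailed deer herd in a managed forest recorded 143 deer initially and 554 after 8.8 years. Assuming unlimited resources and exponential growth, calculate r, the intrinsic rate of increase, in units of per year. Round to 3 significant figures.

From N(t) = N₀·e^(rt): e^(r·8.8) = 554/143 = 3.8741.
r·8.8 = ln(3.8741) = 1.3543, so r = 1.3543/8.8 = 0.1539.

0.154 per year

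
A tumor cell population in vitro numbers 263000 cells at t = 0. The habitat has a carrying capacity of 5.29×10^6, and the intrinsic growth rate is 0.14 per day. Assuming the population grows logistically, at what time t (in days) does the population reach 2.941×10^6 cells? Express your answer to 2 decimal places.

A = (K − N₀)/N₀ = (5.29×10^6 − 263000)/263000 = 19.114.
Solve 5.29×10^6/(1 + 19.114·e^(−0.14t)) = 2.941×10^6: 1 + 19.114·e^(−0.14t) = 1.7987, so e^(−0.14t) = 0.0417864.
−0.14·t = ln(0.0417864) = -3.1752, so t = 3.1752/0.14 = 22.68.

22.68 days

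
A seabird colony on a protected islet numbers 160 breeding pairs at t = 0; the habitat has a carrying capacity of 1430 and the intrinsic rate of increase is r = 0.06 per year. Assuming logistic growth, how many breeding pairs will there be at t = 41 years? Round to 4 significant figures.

A = (K − N₀)/N₀ = (1430 − 160)/160 = 7.9375.
N(t) = K/(1 + A·e^(−rt)) = 1430/(1 + 7.9375×e^(−0.06×41)).
e^(−2.46) = 0.085435; denominator = 1 + 7.9375×0.085435 = 1.6781.
N = 1430/1.6781 = 852.134.

852.1 breeding pairs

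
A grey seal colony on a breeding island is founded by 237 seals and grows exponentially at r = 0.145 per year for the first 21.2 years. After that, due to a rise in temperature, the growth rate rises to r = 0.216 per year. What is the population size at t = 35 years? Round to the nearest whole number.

Phase 1: N(21.2) = 237·e^(0.145×21.2) = 237·e^3.074 = 5125.89.
Phase 2 runs for 35 − 21.2 = 13.8 years at r = 0.216.
N(35) = 5125.89·e^(0.216×13.8) = 5125.89·e^2.981 = 100998.

100998 seals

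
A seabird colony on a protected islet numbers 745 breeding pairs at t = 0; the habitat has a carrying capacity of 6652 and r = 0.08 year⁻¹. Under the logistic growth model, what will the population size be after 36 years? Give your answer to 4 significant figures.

A = (K − N₀)/N₀ = (6652 − 745)/745 = 7.9289.
N(t) = K/(1 + A·e^(−rt)) = 6652/(1 + 7.9289×e^(−0.08×36)).
e^(−2.88) = 0.056135; denominator = 1 + 7.9289×0.056135 = 1.4451.
N = 6652/1.4451 = 4603.19.

4603 breeding pairs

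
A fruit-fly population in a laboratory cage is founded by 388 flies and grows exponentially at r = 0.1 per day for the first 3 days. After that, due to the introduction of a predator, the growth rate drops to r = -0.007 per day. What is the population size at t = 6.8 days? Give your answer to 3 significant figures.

Phase 1: N(3) = 388·e^(0.1×3) = 388·e^0.3 = 523.745.
Phase 2 runs for 6.8 − 3 = 3.8 days at r = -0.007.
N(6.8) = 523.745·e^(-0.007×3.8) = 523.745·e^-0.0266 = 509.997.

510 flies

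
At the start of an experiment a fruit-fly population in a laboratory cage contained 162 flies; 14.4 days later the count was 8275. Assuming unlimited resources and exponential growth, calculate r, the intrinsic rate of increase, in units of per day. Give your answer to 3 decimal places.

From N(t) = N₀·e^(rt): e^(r·14.4) = 8275/162 = 51.08.
r·14.4 = ln(51.08) = 3.9334, so r = 3.9334/14.4 = 0.27315.

0.273 per day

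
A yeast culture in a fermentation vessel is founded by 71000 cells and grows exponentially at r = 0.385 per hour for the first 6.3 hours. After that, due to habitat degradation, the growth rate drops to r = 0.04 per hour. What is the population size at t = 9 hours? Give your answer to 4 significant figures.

Phase 1: N(6.3) = 71000·e^(0.385×6.3) = 71000·e^2.425 = 802860.
Phase 2 runs for 9 − 6.3 = 2.7 hours at r = 0.04.
N(9) = 802860·e^(0.04×2.7) = 802860·e^0.108 = 894424.

894400 cells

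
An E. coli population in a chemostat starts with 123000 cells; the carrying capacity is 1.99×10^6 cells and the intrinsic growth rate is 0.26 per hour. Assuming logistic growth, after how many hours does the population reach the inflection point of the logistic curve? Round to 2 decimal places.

10.46 hours

Logistic growth is fastest at N = K/2 = 995000.
A = (K − N₀)/N₀ = 15.179. Set K/(1 + A·e^(−rt)) = K/2 → A·e^(−rt) = 1.
e^(−0.26t) = 1/15.179 = 0.0658811, so t = ln(15.179)/0.26 = 2.7199/0.26 = 10.461.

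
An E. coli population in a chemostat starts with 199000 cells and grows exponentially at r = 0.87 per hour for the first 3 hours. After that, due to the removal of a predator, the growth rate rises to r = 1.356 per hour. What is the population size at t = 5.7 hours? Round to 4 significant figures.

105300000 cells

Phase 1: N(3) = 199000·e^(0.87×3) = 199000·e^2.61 = 2.706211×10^6.
Phase 2 runs for 5.7 − 3 = 2.7 hours at r = 1.356.
N(5.7) = 2.706211×10^6·e^(1.356×2.7) = 2.706211×10^6·e^3.661 = 1.052933×10^8.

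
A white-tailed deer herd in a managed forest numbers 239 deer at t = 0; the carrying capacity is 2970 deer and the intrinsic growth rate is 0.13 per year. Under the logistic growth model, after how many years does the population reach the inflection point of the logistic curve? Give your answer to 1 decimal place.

Logistic growth is fastest at N = K/2 = 1485.
A = (K − N₀)/N₀ = 11.427. Set K/(1 + A·e^(−rt)) = K/2 → A·e^(−rt) = 1.
e^(−0.13t) = 1/11.427 = 0.0875137, so t = ln(11.427)/0.13 = 2.436/0.13 = 18.738.

18.7 years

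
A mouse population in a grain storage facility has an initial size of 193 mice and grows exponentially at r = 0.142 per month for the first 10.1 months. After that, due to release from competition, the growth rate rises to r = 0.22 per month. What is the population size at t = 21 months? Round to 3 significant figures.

Phase 1: N(10.1) = 193·e^(0.142×10.1) = 193·e^1.434 = 809.883.
Phase 2 runs for 21 − 10.1 = 10.9 months at r = 0.22.
N(21) = 809.883·e^(0.22×10.9) = 809.883·e^2.398 = 8909.65.

8910 mice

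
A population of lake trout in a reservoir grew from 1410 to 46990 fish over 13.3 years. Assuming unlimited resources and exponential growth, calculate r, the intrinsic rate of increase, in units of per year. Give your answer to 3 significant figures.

From N(t) = N₀·e^(rt): e^(r·13.3) = 46990/1410 = 33.326.
r·13.3 = ln(33.326) = 3.5063, so r = 3.5063/13.3 = 0.26363.

0.264 per year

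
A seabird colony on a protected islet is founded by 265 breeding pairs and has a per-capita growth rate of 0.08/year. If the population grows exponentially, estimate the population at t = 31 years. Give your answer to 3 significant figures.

N(t) = N₀·e^(rt) = 265 × e^(0.08×31) = 265 × e^2.48.
e^2.48 ≈ 11.941, so N ≈ 265 × 11.941 = 3164.44.

3160 breeding pairs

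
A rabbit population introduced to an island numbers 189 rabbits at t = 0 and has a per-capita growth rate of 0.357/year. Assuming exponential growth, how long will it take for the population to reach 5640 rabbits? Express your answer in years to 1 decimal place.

9.5 years

Set N₀·e^(rt) = 5640: e^(0.357·t) = 5640/189 = 29.841.
0.357·t = ln(29.841) = 3.3959, so t = 3.3959/0.357 = 9.5123.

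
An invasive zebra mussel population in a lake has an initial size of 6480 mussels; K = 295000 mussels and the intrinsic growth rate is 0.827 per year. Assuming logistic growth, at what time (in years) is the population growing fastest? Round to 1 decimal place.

Logistic growth is fastest at N = K/2 = 147500.
A = (K − N₀)/N₀ = 44.525. Set K/(1 + A·e^(−rt)) = K/2 → A·e^(−rt) = 1.
e^(−0.827t) = 1/44.525 = 0.0224594, so t = ln(44.525)/0.827 = 3.796/0.827 = 4.5901.

4.6 years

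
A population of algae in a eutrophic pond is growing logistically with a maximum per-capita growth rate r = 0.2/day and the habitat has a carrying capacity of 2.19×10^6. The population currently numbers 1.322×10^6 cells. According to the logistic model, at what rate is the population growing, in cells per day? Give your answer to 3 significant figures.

105000 cells per day

dN/dt = rN(1 − N/K) = 0.2 × 1.322×10^6 × (1 − 1.322×10^6/2.19×10^6).
1 − 1.322×10^6/2.19×10^6 = 0.39635; dN/dt = 0.2 × 1.322×10^6 × 0.39635 = 1.04794×10^5.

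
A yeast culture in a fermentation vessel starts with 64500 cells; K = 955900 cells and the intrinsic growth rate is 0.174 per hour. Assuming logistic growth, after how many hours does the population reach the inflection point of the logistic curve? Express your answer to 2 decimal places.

15.09 hours

Logistic growth is fastest at N = K/2 = 477950.
A = (K − N₀)/N₀ = 13.82. Set K/(1 + A·e^(−rt)) = K/2 → A·e^(−rt) = 1.
e^(−0.174t) = 1/13.82 = 0.0723581, so t = ln(13.82)/0.174 = 2.6261/0.174 = 15.093.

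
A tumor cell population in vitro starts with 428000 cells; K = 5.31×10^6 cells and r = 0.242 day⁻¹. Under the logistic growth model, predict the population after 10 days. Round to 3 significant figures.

2640000 cells

A = (K − N₀)/N₀ = (5.31×10^6 − 428000)/428000 = 11.407.
N(t) = K/(1 + A·e^(−rt)) = 5.31×10^6/(1 + 11.407×e^(−0.242×10)).
e^(−2.42) = 0.088922; denominator = 1 + 11.407×0.088922 = 2.0143.
N = 5.31×10^6/2.0143 = 2.636167×10^6.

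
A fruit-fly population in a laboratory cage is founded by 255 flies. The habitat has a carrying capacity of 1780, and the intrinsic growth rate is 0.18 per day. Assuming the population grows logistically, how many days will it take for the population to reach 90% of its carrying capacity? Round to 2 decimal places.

22.14 days

A = (K − N₀)/N₀ = (1780 − 255)/255 = 5.9804.
Solve 1780/(1 + 5.9804·e^(−0.18t)) = 1602: 1 + 5.9804·e^(−0.18t) = 1.1111, so e^(−0.18t) = 0.0185792.
−0.18·t = ln(0.0185792) = -3.9857, so t = 3.9857/0.18 = 22.143.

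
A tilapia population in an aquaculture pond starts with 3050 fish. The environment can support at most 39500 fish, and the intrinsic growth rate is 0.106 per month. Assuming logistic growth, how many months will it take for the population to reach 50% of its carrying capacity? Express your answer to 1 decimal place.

23.4 months

A = (K − N₀)/N₀ = (39500 − 3050)/3050 = 11.951.
Solve 39500/(1 + 11.951·e^(−0.106t)) = 19750: 1 + 11.951·e^(−0.106t) = 2, so e^(−0.106t) = 0.0836763.
−0.106·t = ln(0.0836763) = -2.4808, so t = 2.4808/0.106 = 23.404.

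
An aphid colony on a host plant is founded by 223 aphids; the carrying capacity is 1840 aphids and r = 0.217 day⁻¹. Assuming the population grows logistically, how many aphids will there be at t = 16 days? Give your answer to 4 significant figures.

1502 aphids

A = (K − N₀)/N₀ = (1840 − 223)/223 = 7.2511.
N(t) = K/(1 + A·e^(−rt)) = 1840/(1 + 7.2511×e^(−0.217×16)).
e^(−3.472) = 0.031055; denominator = 1 + 7.2511×0.031055 = 1.2252.
N = 1840/1.2252 = 1501.82.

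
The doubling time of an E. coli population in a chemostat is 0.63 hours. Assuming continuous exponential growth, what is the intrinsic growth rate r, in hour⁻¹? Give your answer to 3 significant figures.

r = ln(2)/t_d = 0.6931/0.63 = 1.1002.

1.10 per hour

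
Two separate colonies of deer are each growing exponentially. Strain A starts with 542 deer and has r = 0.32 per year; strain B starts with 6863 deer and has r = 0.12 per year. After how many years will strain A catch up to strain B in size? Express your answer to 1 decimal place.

Set 542·e^(0.32t) = 6863·e^(0.12t).
e^((0.32 − 0.12)t) = 6863/542 → e^(0.2·t) = 12.662.
0.2·t = ln(12.662) = 2.5386, so t = 2.5386/0.2 = 12.693.

12.7 years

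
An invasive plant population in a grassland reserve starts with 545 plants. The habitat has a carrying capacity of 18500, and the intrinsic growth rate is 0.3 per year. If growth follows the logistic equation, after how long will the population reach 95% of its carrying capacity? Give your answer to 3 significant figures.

A = (K − N₀)/N₀ = (18500 − 545)/545 = 32.945.
Solve 18500/(1 + 32.945·e^(−0.3t)) = 17575: 1 + 32.945·e^(−0.3t) = 1.0526, so e^(−0.3t) = 0.00159756.
−0.3·t = ln(0.00159756) = -6.4393, so t = 6.4393/0.3 = 21.464.

21.5 years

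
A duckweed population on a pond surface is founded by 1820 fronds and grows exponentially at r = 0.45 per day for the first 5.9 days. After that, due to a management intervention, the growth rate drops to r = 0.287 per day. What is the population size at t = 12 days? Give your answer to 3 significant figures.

Phase 1: N(5.9) = 1820·e^(0.45×5.9) = 1820·e^2.655 = 25889.5.
Phase 2 runs for 12 − 5.9 = 6.1 days at r = 0.287.
N(12) = 25889.5·e^(0.287×6.1) = 25889.5·e^1.751 = 149088.

149000 fronds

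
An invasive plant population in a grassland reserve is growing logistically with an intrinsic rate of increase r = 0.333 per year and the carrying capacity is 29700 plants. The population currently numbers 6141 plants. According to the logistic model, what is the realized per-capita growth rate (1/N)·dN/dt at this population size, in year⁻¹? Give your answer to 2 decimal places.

0.26 per year

(1/N)·dN/dt = r(1 − N/K) = 0.333 × (1 − 6141/29700).
= 0.333 × 0.79323 = 0.26415.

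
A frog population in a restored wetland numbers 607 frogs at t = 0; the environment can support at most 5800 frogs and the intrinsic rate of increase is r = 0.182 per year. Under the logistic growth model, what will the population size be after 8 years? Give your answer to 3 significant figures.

A = (K − N₀)/N₀ = (5800 − 607)/607 = 8.5552.
N(t) = K/(1 + A·e^(−rt)) = 5800/(1 + 8.5552×e^(−0.182×8)).
e^(−1.456) = 0.23317; denominator = 1 + 8.5552×0.23317 = 2.9948.
N = 5800/2.9948 = 1936.7.

1940 frogs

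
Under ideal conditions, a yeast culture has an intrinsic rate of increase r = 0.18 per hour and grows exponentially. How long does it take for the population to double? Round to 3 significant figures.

Doubling time t_d = ln(2)/r = 0.6931/0.18 = 3.8508.

3.85 hours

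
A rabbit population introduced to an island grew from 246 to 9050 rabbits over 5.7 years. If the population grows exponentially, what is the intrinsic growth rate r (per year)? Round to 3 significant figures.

0.632 per year

From N(t) = N₀·e^(rt): e^(r·5.7) = 9050/246 = 36.789.
r·5.7 = ln(36.789) = 3.6052, so r = 3.6052/5.7 = 0.63249.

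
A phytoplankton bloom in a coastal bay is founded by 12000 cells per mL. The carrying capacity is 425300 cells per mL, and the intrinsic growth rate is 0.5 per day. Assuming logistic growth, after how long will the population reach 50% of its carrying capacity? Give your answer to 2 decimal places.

A = (K − N₀)/N₀ = (425300 − 12000)/12000 = 34.442.
Solve 425300/(1 + 34.442·e^(−0.5t)) = 212650: 1 + 34.442·e^(−0.5t) = 2, so e^(−0.5t) = 0.0290346.
−0.5·t = ln(0.0290346) = -3.5393, so t = 3.5393/0.5 = 7.0785.

7.08 days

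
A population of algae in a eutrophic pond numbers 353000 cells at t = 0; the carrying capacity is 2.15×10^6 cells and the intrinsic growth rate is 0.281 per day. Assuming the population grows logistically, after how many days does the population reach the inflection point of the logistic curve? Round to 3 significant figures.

5.79 days

Logistic growth is fastest at N = K/2 = 1.075×10^6.
A = (K − N₀)/N₀ = 5.0907. Set K/(1 + A·e^(−rt)) = K/2 → A·e^(−rt) = 1.
e^(−0.281t) = 1/5.0907 = 0.196439, so t = ln(5.0907)/0.281 = 1.6274/0.281 = 5.7915.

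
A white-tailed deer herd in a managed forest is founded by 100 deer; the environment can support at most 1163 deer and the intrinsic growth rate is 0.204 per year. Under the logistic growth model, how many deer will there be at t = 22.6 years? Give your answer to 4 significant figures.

1052 deer

A = (K − N₀)/N₀ = (1163 − 100)/100 = 10.63.
N(t) = K/(1 + A·e^(−rt)) = 1163/(1 + 10.63×e^(−0.204×22.6)).
e^(−4.61) = 0.0099478; denominator = 1 + 10.63×0.0099478 = 1.1057.
N = 1163/1.1057 = 1051.78.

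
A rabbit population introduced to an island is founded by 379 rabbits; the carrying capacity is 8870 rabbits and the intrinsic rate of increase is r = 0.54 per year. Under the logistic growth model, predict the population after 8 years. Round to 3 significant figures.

A = (K − N₀)/N₀ = (8870 − 379)/379 = 22.404.
N(t) = K/(1 + A·e^(−rt)) = 8870/(1 + 22.404×e^(−0.54×8)).
e^(−4.32) = 0.0133; denominator = 1 + 22.404×0.0133 = 1.298.
N = 8870/1.298 = 6833.77.

6830 rabbits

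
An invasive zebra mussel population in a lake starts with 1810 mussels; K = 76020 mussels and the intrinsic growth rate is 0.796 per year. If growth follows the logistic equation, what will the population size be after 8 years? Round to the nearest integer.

A = (K − N₀)/N₀ = (76020 − 1810)/1810 = 41.
N(t) = K/(1 + A·e^(−rt)) = 76020/(1 + 41×e^(−0.796×8)).
e^(−6.368) = 0.0017156; denominator = 1 + 41×0.0017156 = 1.0703.
N = 76020/1.0703 = 71024.2.

71024 mussels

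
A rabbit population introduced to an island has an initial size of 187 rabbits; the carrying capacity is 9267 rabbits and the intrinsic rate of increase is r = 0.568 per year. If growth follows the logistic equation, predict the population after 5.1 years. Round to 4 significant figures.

A = (K − N₀)/N₀ = (9267 − 187)/187 = 48.556.
N(t) = K/(1 + A·e^(−rt)) = 9267/(1 + 48.556×e^(−0.568×5.1)).
e^(−2.897) = 0.0552; denominator = 1 + 48.556×0.0552 = 3.6803.
N = 9267/3.6803 = 2518.02.

2518 rabbits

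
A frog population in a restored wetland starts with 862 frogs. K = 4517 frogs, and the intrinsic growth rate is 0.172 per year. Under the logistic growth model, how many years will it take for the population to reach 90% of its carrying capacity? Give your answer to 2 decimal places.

A = (K − N₀)/N₀ = (4517 − 862)/862 = 4.2401.
Solve 4517/(1 + 4.2401·e^(−0.172t)) = 4065.3: 1 + 4.2401·e^(−0.172t) = 1.1111, so e^(−0.172t) = 0.0262046.
−0.172·t = ln(0.0262046) = -3.6418, so t = 3.6418/0.172 = 21.173.

21.17 years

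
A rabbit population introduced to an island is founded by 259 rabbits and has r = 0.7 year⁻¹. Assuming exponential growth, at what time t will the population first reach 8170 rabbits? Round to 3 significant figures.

4.93 years

Set N₀·e^(rt) = 8170: e^(0.7·t) = 8170/259 = 31.544.
0.7·t = ln(31.544) = 3.4514, so t = 3.4514/0.7 = 4.9306.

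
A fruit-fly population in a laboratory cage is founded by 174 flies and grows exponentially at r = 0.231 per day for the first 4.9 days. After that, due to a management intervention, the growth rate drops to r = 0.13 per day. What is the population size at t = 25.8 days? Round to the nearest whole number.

8168 flies

Phase 1: N(4.9) = 174·e^(0.231×4.9) = 174·e^1.132 = 539.669.
Phase 2 runs for 25.8 − 4.9 = 20.9 days at r = 0.13.
N(25.8) = 539.669·e^(0.13×20.9) = 539.669·e^2.717 = 8167.8.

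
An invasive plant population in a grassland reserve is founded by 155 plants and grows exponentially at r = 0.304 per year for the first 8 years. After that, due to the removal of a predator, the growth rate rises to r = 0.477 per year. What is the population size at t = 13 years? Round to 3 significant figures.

Phase 1: N(8) = 155·e^(0.304×8) = 155·e^2.432 = 1764.15.
Phase 2 runs for 13 − 8 = 5 years at r = 0.477.
N(13) = 1764.15·e^(0.477×5) = 1764.15·e^2.385 = 19157.

19200 plants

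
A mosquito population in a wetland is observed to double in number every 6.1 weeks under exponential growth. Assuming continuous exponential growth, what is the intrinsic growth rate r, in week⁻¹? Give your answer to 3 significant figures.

r = ln(2)/t_d = 0.6931/6.1 = 0.11363.

0.114 per week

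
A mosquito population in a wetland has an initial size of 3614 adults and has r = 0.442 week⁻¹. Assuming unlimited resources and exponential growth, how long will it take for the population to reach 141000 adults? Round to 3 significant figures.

Set N₀·e^(rt) = 141000: e^(0.442·t) = 141000/3614 = 39.015.
0.442·t = ln(39.015) = 3.6639, so t = 3.6639/0.442 = 8.2895.

8.29 weeks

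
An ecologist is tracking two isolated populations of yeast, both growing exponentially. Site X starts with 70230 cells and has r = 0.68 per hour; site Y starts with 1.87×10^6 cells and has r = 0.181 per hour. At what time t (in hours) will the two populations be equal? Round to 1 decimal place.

6.6 hours

Set 70230·e^(0.68t) = 1.87×10^6·e^(0.181t).
e^((0.68 − 0.181)t) = 1.87×10^6/70230 → e^(0.499·t) = 26.627.
0.499·t = ln(26.627) = 3.2819, so t = 3.2819/0.499 = 6.577.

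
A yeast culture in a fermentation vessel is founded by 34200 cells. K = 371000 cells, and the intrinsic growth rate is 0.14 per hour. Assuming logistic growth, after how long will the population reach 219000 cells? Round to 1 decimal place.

18.9 hours

A = (K − N₀)/N₀ = (371000 − 34200)/34200 = 9.848.
Solve 371000/(1 + 9.848·e^(−0.14t)) = 219000: 1 + 9.848·e^(−0.14t) = 1.6941, so e^(−0.14t) = 0.070478.
−0.14·t = ln(0.070478) = -2.6525, so t = 2.6525/0.14 = 18.946.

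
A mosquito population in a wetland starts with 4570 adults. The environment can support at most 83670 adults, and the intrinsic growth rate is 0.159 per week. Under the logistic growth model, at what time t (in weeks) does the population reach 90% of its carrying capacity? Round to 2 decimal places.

A = (K − N₀)/N₀ = (83670 − 4570)/4570 = 17.309.
Solve 83670/(1 + 17.309·e^(−0.159t)) = 75303: 1 + 17.309·e^(−0.159t) = 1.1111, so e^(−0.159t) = 0.00641944.
−0.159·t = ln(0.00641944) = -5.0484, so t = 5.0484/0.159 = 31.751.

31.75 weeks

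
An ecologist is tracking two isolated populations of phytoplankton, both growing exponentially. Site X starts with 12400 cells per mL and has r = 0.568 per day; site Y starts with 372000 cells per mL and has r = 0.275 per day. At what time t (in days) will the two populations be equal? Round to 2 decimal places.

11.61 days

Set 12400·e^(0.568t) = 372000·e^(0.275t).
e^((0.568 − 0.275)t) = 372000/12400 → e^(0.293·t) = 30.
0.293·t = ln(30) = 3.4012, so t = 3.4012/0.293 = 11.608.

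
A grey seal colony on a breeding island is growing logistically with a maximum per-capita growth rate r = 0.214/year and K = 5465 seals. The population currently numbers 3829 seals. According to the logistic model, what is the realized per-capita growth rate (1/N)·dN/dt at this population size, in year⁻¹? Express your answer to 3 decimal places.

(1/N)·dN/dt = r(1 − N/K) = 0.214 × (1 − 3829/5465).
= 0.214 × 0.29936 = 0.064063.

0.064 per year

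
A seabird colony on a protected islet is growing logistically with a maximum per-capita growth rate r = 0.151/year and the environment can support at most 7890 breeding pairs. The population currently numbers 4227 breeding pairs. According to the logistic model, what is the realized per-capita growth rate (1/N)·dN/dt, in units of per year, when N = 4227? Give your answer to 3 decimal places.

0.070 per year

(1/N)·dN/dt = r(1 − N/K) = 0.151 × (1 − 4227/7890).
= 0.151 × 0.46426 = 0.070103.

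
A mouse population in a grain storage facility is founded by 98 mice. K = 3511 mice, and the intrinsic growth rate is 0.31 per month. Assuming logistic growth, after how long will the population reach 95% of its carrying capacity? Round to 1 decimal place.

A = (K − N₀)/N₀ = (3511 − 98)/98 = 34.827.
Solve 3511/(1 + 34.827·e^(−0.31t)) = 3335.45: 1 + 34.827·e^(−0.31t) = 1.0526, so e^(−0.31t) = 0.00151125.
−0.31·t = ln(0.00151125) = -6.4948, so t = 6.4948/0.31 = 20.951.

21.0 months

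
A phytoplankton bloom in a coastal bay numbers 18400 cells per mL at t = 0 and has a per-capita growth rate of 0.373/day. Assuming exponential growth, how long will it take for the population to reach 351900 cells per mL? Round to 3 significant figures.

Set N₀·e^(rt) = 351900: e^(0.373·t) = 351900/18400 = 19.125.
0.373·t = ln(19.125) = 2.951, so t = 2.951/0.373 = 7.9115.

7.91 days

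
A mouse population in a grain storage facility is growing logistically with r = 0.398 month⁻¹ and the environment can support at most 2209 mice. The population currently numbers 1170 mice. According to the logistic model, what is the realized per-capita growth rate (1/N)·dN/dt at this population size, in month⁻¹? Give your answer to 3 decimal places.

(1/N)·dN/dt = r(1 − N/K) = 0.398 × (1 − 1170/2209).
= 0.398 × 0.47035 = 0.1872.

0.187 per month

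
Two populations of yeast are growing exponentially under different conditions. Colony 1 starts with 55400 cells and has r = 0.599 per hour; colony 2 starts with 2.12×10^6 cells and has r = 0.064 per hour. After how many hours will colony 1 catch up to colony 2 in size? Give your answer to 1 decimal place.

6.8 hours

Set 55400·e^(0.599t) = 2.12×10^6·e^(0.064t).
e^((0.599 − 0.064)t) = 2.12×10^6/55400 → e^(0.535·t) = 38.267.
0.535·t = ln(38.267) = 3.6446, so t = 3.6446/0.535 = 6.8123.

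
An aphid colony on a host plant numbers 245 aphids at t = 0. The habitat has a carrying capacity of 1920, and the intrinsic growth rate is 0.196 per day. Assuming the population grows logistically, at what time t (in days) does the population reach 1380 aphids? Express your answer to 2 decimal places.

14.59 days

A = (K − N₀)/N₀ = (1920 − 245)/245 = 6.8367.
Solve 1920/(1 + 6.8367·e^(−0.196t)) = 1380: 1 + 6.8367·e^(−0.196t) = 1.3913, so e^(−0.196t) = 0.0572356.
−0.196·t = ln(0.0572356) = -2.8606, so t = 2.8606/0.196 = 14.595.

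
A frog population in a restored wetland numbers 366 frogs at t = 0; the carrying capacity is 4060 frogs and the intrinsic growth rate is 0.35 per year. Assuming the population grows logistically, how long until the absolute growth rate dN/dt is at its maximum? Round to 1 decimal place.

Logistic growth is fastest at N = K/2 = 2030.
A = (K − N₀)/N₀ = 10.093. Set K/(1 + A·e^(−rt)) = K/2 → A·e^(−rt) = 1.
e^(−0.35t) = 1/10.093 = 0.0990796, so t = ln(10.093)/0.35 = 2.3118/0.35 = 6.6052.

6.6 years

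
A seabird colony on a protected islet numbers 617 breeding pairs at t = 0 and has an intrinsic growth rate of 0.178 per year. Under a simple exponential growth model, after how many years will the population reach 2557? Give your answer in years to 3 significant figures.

7.99 years

Set N₀·e^(rt) = 2557: e^(0.178·t) = 2557/617 = 4.1442.
0.178·t = ln(4.1442) = 1.4217, so t = 1.4217/0.178 = 7.9872.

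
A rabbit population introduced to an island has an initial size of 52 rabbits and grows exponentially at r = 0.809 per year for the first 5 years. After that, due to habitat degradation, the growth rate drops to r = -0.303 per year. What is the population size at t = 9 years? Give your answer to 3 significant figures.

Phase 1: N(5) = 52·e^(0.809×5) = 52·e^4.045 = 2969.78.
Phase 2 runs for 9 − 5 = 4 years at r = -0.303.
N(9) = 2969.78·e^(-0.303×4) = 2969.78·e^-1.212 = 883.811.

884 rabbits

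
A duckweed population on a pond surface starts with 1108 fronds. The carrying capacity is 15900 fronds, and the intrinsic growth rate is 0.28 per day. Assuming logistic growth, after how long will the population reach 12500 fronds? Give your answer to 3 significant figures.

A = (K − N₀)/N₀ = (15900 − 1108)/1108 = 13.35.
Solve 15900/(1 + 13.35·e^(−0.28t)) = 12500: 1 + 13.35·e^(−0.28t) = 1.272, so e^(−0.28t) = 0.0203743.
−0.28·t = ln(0.0203743) = -3.8935, so t = 3.8935/0.28 = 13.905.

13.9 days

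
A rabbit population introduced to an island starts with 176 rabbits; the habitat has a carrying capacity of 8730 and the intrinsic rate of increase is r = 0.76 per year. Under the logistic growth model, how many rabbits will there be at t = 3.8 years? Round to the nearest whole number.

2355 rabbits

A = (K − N₀)/N₀ = (8730 − 176)/176 = 48.602.
N(t) = K/(1 + A·e^(−rt)) = 8730/(1 + 48.602×e^(−0.76×3.8)).
e^(−2.888) = 0.055687; denominator = 1 + 48.602×0.055687 = 3.7065.
N = 8730/3.7065 = 2355.3.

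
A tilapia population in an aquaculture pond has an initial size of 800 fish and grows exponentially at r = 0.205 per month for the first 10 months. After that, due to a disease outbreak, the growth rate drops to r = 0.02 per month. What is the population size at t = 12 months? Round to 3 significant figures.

Phase 1: N(10) = 800·e^(0.205×10) = 800·e^2.05 = 6214.32.
Phase 2 runs for 12 − 10 = 2 months at r = 0.02.
N(12) = 6214.32·e^(0.02×2) = 6214.32·e^0.04 = 6467.93.

6470 fish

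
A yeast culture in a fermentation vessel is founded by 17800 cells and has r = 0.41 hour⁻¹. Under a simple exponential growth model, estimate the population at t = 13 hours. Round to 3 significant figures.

3670000 cells

N(t) = N₀·e^(rt) = 17800 × e^(0.41×13) = 17800 × e^5.33.
e^5.33 ≈ 206.44, so N ≈ 17800 × 206.44 = 3.674596×10^6.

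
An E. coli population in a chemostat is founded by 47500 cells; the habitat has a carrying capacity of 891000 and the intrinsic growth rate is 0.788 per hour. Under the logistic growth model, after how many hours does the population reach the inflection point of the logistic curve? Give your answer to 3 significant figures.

Logistic growth is fastest at N = K/2 = 445500.
A = (K − N₀)/N₀ = 17.758. Set K/(1 + A·e^(−rt)) = K/2 → A·e^(−rt) = 1.
e^(−0.788t) = 1/17.758 = 0.056313, so t = ln(17.758)/0.788 = 2.8768/0.788 = 3.6508.

3.65 hours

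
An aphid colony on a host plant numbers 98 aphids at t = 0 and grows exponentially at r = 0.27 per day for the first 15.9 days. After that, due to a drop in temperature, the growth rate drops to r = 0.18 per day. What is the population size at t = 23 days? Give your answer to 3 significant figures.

Phase 1: N(15.9) = 98·e^(0.27×15.9) = 98·e^4.293 = 7172.2.
Phase 2 runs for 23 − 15.9 = 7.1 days at r = 0.18.
N(23) = 7172.2·e^(0.18×7.1) = 7172.2·e^1.278 = 25744.3.

25700 aphids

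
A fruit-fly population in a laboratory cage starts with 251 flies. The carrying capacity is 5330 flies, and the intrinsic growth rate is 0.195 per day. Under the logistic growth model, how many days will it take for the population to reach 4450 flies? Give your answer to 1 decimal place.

23.7 days

A = (K − N₀)/N₀ = (5330 − 251)/251 = 20.235.
Solve 5330/(1 + 20.235·e^(−0.195t)) = 4450: 1 + 20.235·e^(−0.195t) = 1.1978, so e^(−0.195t) = 0.00977278.
−0.195·t = ln(0.00977278) = -4.6282, so t = 4.6282/0.195 = 23.734.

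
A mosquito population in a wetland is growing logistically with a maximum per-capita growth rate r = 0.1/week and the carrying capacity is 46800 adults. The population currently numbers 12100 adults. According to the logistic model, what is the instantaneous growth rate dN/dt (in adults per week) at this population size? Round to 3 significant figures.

dN/dt = rN(1 − N/K) = 0.1 × 12100 × (1 − 12100/46800).
1 − 12100/46800 = 0.74145; dN/dt = 0.1 × 12100 × 0.74145 = 897.16.

897 adults per week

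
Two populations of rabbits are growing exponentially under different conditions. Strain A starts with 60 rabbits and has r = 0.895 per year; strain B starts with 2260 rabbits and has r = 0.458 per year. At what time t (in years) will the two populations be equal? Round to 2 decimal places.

Set 60·e^(0.895t) = 2260·e^(0.458t).
e^((0.895 − 0.458)t) = 2260/60 → e^(0.437·t) = 37.667.
0.437·t = ln(37.667) = 3.6288, so t = 3.6288/0.437 = 8.3038.

8.30 years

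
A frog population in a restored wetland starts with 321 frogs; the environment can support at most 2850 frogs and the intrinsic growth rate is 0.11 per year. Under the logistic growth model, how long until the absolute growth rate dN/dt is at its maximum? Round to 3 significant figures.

18.8 years

Logistic growth is fastest at N = K/2 = 1425.
A = (K − N₀)/N₀ = 7.8785. Set K/(1 + A·e^(−rt)) = K/2 → A·e^(−rt) = 1.
e^(−0.11t) = 1/7.8785 = 0.126928, so t = ln(7.8785)/0.11 = 2.0641/0.11 = 18.765.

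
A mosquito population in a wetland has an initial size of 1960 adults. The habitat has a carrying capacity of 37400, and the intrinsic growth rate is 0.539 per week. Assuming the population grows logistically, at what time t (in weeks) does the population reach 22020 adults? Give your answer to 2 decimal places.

A = (K − N₀)/N₀ = (37400 − 1960)/1960 = 18.082.
Solve 37400/(1 + 18.082·e^(−0.539t)) = 22020: 1 + 18.082·e^(−0.539t) = 1.6985, so e^(−0.539t) = 0.0386279.
−0.539·t = ln(0.0386279) = -3.2538, so t = 3.2538/0.539 = 6.0367.

6.04 weeks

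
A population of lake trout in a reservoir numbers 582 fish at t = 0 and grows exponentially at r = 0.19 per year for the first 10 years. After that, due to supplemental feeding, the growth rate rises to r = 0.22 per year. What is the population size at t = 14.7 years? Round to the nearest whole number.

Phase 1: N(10) = 582·e^(0.19×10) = 582·e^1.9 = 3891.19.
Phase 2 runs for 14.7 − 10 = 4.7 years at r = 0.22.
N(14.7) = 3891.19·e^(0.22×4.7) = 3891.19·e^1.034 = 10943.2.

10943 fish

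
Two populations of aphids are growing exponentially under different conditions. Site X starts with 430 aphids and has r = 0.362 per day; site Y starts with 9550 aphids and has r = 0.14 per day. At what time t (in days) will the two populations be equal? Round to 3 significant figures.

14.0 days

Set 430·e^(0.362t) = 9550·e^(0.14t).
e^((0.362 − 0.14)t) = 9550/430 → e^(0.222·t) = 22.209.
0.222·t = ln(22.209) = 3.1005, so t = 3.1005/0.222 = 13.966.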